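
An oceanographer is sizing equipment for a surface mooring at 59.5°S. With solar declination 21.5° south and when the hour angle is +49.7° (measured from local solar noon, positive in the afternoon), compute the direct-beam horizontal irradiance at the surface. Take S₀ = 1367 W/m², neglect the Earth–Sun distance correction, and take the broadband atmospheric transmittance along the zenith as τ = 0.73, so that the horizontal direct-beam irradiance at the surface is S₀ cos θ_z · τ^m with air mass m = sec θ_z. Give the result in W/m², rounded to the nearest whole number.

cos θ_z = sin φ sin δ + cos φ cos δ cos H = (-0.8616)(-0.3665) + (0.5075)(0.9304)(0.6468) = 0.6212.
Air mass m = 1/cos θ_z = 1/0.6212 = 1.610; τ^m = 0.73^1.610 = 0.6025.
Surface direct beam = 1367 × 0.6212 × 0.6025 = 511.63 W/m².

512 W/m²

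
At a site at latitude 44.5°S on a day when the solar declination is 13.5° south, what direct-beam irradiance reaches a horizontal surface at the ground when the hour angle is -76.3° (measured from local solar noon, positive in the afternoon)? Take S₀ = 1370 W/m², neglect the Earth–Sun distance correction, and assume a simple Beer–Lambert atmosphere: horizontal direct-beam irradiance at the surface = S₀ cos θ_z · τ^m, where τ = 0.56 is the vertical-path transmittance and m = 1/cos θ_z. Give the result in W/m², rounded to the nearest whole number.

With φ = -44.5°, δ = -13.5°, H = -76.30°: sin φ sin δ = 0.1636, cos φ cos δ cos H = 0.1643, so cos θ_z = 0.3279.
Air mass m = 1/cos θ_z = 1/0.3279 = 3.050; τ^m = 0.56^3.050 = 0.1706.
Surface direct beam = 1370 × 0.3279 × 0.1706 = 76.64 W/m².

77 W/m²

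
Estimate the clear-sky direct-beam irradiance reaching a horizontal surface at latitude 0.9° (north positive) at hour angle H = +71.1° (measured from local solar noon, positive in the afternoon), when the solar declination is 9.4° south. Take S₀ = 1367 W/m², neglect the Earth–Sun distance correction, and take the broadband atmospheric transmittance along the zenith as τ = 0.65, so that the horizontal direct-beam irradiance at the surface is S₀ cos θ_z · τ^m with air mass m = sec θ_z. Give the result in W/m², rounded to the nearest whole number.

111 W/m²

With φ = 0.9°, δ = -9.4°, H = 71.10°: sin φ sin δ = -0.0026, cos φ cos δ cos H = 0.3195, so cos θ_z = 0.3169.
Air mass m = 1/cos θ_z = 1/0.3169 = 3.156; τ^m = 0.65^3.156 = 0.2568.
Surface direct beam = 1367 × 0.3169 × 0.2568 = 111.25 W/m².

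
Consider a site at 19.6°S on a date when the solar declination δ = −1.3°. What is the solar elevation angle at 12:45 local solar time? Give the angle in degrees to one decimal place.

Hour angle H = 15° × (12.75 − 12) = 11.25°.
With φ = -19.6°, δ = -1.3°, H = 11.25°: sin φ sin δ = 0.0076, cos φ cos δ cos H = 0.9237, so cos θ_z = 0.9313.
θ_z = arccos(0.9313) = 21.36°, so the elevation is 90° − 21.36° = 68.64°.

68.6°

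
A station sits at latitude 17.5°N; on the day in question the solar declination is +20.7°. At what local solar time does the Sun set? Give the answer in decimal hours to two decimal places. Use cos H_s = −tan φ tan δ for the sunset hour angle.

18.46 h

cos H_s = −tan(17.5°) · tan(20.7°) = -0.1191, so H_s = arccos(-0.1191) = 96.84°.
Sunset is at 12 + H_s/15 = 12 + 6.456 = 18.456 h local solar time.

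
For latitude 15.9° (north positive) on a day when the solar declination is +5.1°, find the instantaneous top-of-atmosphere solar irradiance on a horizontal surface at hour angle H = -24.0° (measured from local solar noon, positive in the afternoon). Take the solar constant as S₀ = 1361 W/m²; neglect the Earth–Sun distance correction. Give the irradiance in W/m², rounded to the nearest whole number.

1224 W/m²

cos θ_z = sin φ sin δ + cos φ cos δ cos H = (0.2740)(0.0889) + (0.9617)(0.9960)(0.9135) = 0.8994.
Top-of-atmosphere irradiance = S₀ cos θ_z = 1361 × 0.8994 = 1224.08 W/m².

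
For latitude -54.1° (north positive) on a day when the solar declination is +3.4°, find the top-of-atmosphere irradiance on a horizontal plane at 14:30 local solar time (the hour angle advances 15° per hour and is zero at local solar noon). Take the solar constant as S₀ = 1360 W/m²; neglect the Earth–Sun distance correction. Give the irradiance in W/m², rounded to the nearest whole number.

566 W/m²

Hour angle H = 15° × (14.5 − 12) = 37.50°.
With φ = -54.1°, δ = 3.4°, H = 37.50°: sin φ sin δ = -0.0480, cos φ cos δ cos H = 0.4644, so cos θ_z = 0.4164.
Top-of-atmosphere irradiance = S₀ cos θ_z = 1360 × 0.4164 = 566.30 W/m².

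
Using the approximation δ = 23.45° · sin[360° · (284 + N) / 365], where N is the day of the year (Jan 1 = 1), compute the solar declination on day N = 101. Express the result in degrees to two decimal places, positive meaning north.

+7.91°

360 × (284 + 101) / 365 = 379.726°; sin(379.726°) = 0.3375.
δ = 23.45 × 0.3375 = 7.914° ≈ +7.91°.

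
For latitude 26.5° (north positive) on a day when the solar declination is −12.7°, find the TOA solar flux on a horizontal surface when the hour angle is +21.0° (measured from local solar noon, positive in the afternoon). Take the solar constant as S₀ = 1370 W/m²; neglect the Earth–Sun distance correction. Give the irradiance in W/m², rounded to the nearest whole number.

982 W/m²

With φ = 26.5°, δ = -12.7°, H = 21.00°: sin φ sin δ = -0.0981, cos φ cos δ cos H = 0.8151, so cos θ_z = 0.7170.
Top-of-atmosphere irradiance = S₀ cos θ_z = 1370 × 0.7170 = 982.29 W/m².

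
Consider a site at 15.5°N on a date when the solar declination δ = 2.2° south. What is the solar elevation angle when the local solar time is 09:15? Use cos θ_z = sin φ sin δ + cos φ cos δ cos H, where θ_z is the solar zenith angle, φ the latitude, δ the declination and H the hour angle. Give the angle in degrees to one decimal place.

Hour angle H = 15° × (9.25 − 12) = -41.25°.
With φ = 15.5°, δ = -2.2°, H = -41.25°: sin φ sin δ = -0.0103, cos φ cos δ cos H = 0.7240, so cos θ_z = 0.7137.
θ_z = arccos(0.7137) = 44.46°, so the elevation is 90° − 44.46° = 45.54°.

45.5°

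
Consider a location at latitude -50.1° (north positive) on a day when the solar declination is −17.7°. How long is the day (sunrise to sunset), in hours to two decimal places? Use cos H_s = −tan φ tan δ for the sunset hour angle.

14.99 hours

−tan φ tan δ = −(-1.1960)(-0.3191) = -0.3816; H_s = arccos(-0.3816) = 112.43°.
Day length = 2 H_s / 15° h⁻¹ = 224.86° / 15 = 14.991 h.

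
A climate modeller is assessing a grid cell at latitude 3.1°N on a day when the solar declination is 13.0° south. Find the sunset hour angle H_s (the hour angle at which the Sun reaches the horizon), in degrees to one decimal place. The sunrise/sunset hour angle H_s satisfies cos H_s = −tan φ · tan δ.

−tan φ tan δ = −(0.0542)(-0.2309) = 0.0125; H_s = arccos(0.0125) = 89.28°.

89.3°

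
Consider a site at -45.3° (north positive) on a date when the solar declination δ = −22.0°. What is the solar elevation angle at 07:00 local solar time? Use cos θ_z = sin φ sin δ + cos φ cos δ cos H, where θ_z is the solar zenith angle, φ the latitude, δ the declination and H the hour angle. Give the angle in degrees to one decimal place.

25.8°

Hour angle H = 15° × (7 − 12) = -75.00°.
cos θ_z = sin(-45.3°) sin(-22.0°) + cos(-45.3°) cos(-22.0°) cos(-75.00°) = 0.2663 + 0.1688 = 0.4351.
θ_z = arccos(0.4351) = 64.21°, so the elevation is 90° − 64.21° = 25.79°.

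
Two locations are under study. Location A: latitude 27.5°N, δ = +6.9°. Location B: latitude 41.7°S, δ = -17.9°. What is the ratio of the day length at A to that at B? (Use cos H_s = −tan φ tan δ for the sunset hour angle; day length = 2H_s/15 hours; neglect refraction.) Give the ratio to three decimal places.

0.877

A: H_s = arccos(−tan 27.5° · tan 6.9°) = 93.61°, so 2H_s/15 = 12.4813 h.
B: H_s = arccos(−tan -41.7° · tan -17.9°) = 106.72°, so 2H_s/15 = 14.2293 h.
Ratio A/B = 12.4813 / 14.2293 = 0.8772.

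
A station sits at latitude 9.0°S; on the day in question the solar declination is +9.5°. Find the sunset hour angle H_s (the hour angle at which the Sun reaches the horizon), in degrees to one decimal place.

88.5°

The sunset hour angle satisfies cos H_s = −tan φ tan δ = 0.0265, giving H_s = 88.48°.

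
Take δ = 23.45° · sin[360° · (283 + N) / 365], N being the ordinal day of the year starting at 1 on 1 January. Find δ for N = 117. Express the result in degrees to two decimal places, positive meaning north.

360 × (283 + 117) / 365 = 394.521°; sin(394.521°) = 0.5667.
δ = 23.45 × 0.5667 = 13.289° ≈ +13.29°.

+13.29°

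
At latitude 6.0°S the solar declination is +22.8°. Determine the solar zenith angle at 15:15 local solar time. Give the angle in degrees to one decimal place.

Hour angle H = 15° × (15.25 − 12) = 48.75°.
cos θ_z = sin(-6.0°) sin(22.8°) + cos(-6.0°) cos(22.8°) cos(48.75°) = -0.0405 + 0.6045 = 0.5640.
θ_z = arccos(0.5640) = 55.67°.

55.7°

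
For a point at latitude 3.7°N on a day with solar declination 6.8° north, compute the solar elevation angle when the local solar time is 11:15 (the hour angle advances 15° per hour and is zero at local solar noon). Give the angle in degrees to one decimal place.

78.4°

Hour angle H = 15° × (11.25 − 12) = -11.25°.
cos θ_z = sin φ sin δ + cos φ cos δ cos H = (0.0645)(0.1184) + (0.9979)(0.9930)(0.9808) = 0.9795.
θ_z = arccos(0.9795) = 11.62°, so the elevation is 90° − 11.62° = 78.38°.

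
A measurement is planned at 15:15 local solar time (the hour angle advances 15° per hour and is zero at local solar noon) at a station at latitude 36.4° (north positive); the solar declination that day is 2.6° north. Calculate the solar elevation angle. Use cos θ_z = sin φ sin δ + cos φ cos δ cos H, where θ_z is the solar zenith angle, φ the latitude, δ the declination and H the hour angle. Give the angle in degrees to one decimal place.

33.9°

Hour angle H = 15° × (15.25 − 12) = 48.75°.
With φ = 36.4°, δ = 2.6°, H = 48.75°: sin φ sin δ = 0.0269, cos φ cos δ cos H = 0.5302, so cos θ_z = 0.5571.
θ_z = arccos(0.5571) = 56.14°, so the elevation is 90° − 56.14° = 33.86°.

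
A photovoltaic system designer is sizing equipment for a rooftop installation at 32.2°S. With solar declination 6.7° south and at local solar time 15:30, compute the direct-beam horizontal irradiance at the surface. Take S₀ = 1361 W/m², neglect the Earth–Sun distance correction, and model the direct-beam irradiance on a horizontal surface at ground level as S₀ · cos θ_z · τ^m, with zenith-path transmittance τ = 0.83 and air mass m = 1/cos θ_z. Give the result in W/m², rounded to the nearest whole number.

564 W/m²

Hour angle H = 15° × (15.5 − 12) = 52.50°.
With φ = -32.2°, δ = -6.7°, H = 52.50°: sin φ sin δ = 0.0622, cos φ cos δ cos H = 0.5116, so cos θ_z = 0.5738.
Air mass m = 1/cos θ_z = 1/0.5738 = 1.743; τ^m = 0.83^1.743 = 0.7227.
Surface direct beam = 1361 × 0.5738 × 0.7227 = 564.39 W/m².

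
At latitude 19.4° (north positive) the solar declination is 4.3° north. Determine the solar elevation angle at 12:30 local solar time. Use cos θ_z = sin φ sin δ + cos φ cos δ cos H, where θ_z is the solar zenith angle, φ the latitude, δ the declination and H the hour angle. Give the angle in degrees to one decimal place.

73.2°

Hour angle H = 15° × (12.5 − 12) = 7.50°.
cos θ_z = sin(19.4°) sin(4.3°) + cos(19.4°) cos(4.3°) cos(7.50°) = 0.0249 + 0.9325 = 0.9574.
θ_z = arccos(0.9574) = 16.78°, so the elevation is 90° − 16.78° = 73.22°.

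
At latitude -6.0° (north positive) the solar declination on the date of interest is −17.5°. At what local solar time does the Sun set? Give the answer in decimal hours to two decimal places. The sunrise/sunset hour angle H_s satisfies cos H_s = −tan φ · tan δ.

−tan φ tan δ = −(-0.1051)(-0.3153) = -0.0331; H_s = arccos(-0.0331) = 91.90°.
Sunset is at 12 + H_s/15 = 12 + 6.127 = 18.127 h local solar time.

18.13 h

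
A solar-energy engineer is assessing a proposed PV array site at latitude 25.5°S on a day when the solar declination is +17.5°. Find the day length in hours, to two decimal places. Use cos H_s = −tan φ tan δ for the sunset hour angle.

10.85 hours

cos H_s = −tan(-25.5°) · tan(17.5°) = 0.1504, so H_s = arccos(0.1504) = 81.35°.
Day length = 2 H_s / 15° h⁻¹ = 162.70° / 15 = 10.847 h.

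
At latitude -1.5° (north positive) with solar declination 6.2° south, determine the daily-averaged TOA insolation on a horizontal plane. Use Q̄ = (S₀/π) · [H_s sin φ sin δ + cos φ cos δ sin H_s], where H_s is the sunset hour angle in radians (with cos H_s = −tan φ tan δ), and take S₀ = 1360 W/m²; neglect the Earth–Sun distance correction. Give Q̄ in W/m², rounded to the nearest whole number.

The sunset hour angle satisfies cos H_s = −tan φ tan δ = -0.0028, giving H_s = 90.16°. In radians, H_s = 1.5736.
H_s sin φ sin δ = 1.5736 × -0.0262 × -0.1080 = 0.0045.
cos φ cos δ sin H_s = 0.9997 × 0.9942 × 1.0000 = 0.9939.
Q̄ = (1360/π) × (0.0045 + 0.9939) = 432.90 × 0.9984 = 432.21 W/m².

432 W/m²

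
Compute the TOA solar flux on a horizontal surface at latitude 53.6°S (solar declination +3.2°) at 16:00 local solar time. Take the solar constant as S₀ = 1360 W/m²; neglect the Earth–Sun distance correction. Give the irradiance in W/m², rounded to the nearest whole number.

Hour angle H = 15° × (16 − 12) = 60.00°.
With φ = -53.6°, δ = 3.2°, H = 60.00°: sin φ sin δ = -0.0449, cos φ cos δ cos H = 0.2962, so cos θ_z = 0.2513.
Top-of-atmosphere irradiance = S₀ cos θ_z = 1360 × 0.2513 = 341.77 W/m².

342 W/m²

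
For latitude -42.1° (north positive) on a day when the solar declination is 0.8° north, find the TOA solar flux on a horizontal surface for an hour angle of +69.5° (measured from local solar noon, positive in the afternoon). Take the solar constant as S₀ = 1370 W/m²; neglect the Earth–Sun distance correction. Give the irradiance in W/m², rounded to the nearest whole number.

cos θ_z = sin φ sin δ + cos φ cos δ cos H = (-0.6704)(0.0140) + (0.7420)(0.9999)(0.3502) = 0.2504.
Top-of-atmosphere irradiance = S₀ cos θ_z = 1370 × 0.2504 = 343.05 W/m².

343 W/m²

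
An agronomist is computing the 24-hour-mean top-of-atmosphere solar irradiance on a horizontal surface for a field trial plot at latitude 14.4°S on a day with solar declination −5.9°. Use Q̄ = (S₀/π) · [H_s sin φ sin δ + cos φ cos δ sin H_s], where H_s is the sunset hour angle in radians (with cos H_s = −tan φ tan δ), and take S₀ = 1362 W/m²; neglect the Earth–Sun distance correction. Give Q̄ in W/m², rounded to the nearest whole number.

435 W/m²

−tan φ tan δ = −(-0.2568)(-0.1033) = -0.0265; H_s = arccos(-0.0265) = 91.52°. In radians, H_s = 1.5973.
H_s sin φ sin δ = 1.5973 × -0.2487 × -0.1028 = 0.0408.
cos φ cos δ sin H_s = 0.9686 × 0.9947 × 0.9996 = 0.9631.
Q̄ = (1362/π) × (0.0408 + 0.9631) = 433.54 × 1.0039 = 435.23 W/m².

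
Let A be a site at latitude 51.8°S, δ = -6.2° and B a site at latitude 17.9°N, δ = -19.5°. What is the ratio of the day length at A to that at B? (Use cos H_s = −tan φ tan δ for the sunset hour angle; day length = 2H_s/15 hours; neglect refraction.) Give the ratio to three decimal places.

1.174

A: H_s = arccos(−tan -51.8° · tan -6.2°) = 97.94°, so 2H_s/15 = 13.0587 h.
B: H_s = arccos(−tan 17.9° · tan -19.5°) = 83.43°, so 2H_s/15 = 11.1240 h.
Ratio A/B = 13.0587 / 11.1240 = 1.1739.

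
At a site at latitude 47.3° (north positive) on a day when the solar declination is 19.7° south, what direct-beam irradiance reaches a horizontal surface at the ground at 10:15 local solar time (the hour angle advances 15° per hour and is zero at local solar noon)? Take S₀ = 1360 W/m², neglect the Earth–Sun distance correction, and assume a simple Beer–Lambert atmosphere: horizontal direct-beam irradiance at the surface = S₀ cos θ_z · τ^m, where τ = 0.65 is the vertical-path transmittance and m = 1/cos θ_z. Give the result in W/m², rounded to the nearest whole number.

Hour angle H = 15° × (10.25 − 12) = -26.25°.
With φ = 47.3°, δ = -19.7°, H = -26.25°: sin φ sin δ = -0.2477, cos φ cos δ cos H = 0.5726, so cos θ_z = 0.3249.
Air mass m = 1/cos θ_z = 1/0.3249 = 3.078; τ^m = 0.65^3.078 = 0.2656.
Surface direct beam = 1360 × 0.3249 × 0.2656 = 117.36 W/m².

117 W/m²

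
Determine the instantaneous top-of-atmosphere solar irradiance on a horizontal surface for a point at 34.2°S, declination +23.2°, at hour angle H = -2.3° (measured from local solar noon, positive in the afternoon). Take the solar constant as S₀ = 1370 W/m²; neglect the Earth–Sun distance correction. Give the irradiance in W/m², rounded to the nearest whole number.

cos θ_z = sin(-34.2°) sin(23.2°) + cos(-34.2°) cos(23.2°) cos(-2.30°) = -0.2214 + 0.7596 = 0.5382.
Top-of-atmosphere irradiance = S₀ cos θ_z = 1370 × 0.5382 = 737.33 W/m².

737 W/m²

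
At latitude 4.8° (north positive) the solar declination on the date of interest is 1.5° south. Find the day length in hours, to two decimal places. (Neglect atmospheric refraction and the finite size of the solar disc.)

11.98 hours

cos H_s = −tan(4.8°) · tan(-1.5°) = 0.0022, so H_s = arccos(0.0022) = 89.87°.
Day length = 2 H_s / 15° h⁻¹ = 179.74° / 15 = 11.983 h.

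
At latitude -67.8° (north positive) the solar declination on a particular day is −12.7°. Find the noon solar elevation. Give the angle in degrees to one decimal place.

34.9°

At local solar noon the hour angle is zero, so the elevation is 90° − |φ − δ| = 90° − |-67.8° − (-12.7°)| = 90° − 55.1° = 34.9°.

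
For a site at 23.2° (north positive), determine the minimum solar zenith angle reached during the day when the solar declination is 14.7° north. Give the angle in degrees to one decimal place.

8.5°

At local solar noon the hour angle is zero, so the zenith angle is |φ − δ| = |23.2° − (14.7°)| = 8.5°.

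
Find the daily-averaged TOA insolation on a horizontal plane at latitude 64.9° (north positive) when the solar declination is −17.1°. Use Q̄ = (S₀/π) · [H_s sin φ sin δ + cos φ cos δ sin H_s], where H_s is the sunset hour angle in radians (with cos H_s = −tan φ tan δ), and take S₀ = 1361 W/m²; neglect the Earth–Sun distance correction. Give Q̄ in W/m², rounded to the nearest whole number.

cos H_s = −tan(64.9°) · tan(-17.1°) = 0.6567, so H_s = arccos(0.6567) = 48.95°. In radians, H_s = 0.8543.
H_s sin φ sin δ = 0.8543 × 0.9056 × -0.2940 = -0.2275.
cos φ cos δ sin H_s = 0.4242 × 0.9558 × 0.7541 = 0.3058.
Q̄ = (1361/π) × (-0.2275 + 0.3058) = 433.22 × 0.0783 = 33.92 W/m².

34 W/m²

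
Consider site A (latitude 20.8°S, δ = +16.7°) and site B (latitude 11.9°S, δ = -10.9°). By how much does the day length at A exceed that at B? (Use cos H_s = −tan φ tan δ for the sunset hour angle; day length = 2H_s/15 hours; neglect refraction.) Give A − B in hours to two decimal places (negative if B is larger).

-1.18 h

A: H_s = arccos(−tan -20.8° · tan 16.7°) = 83.46°, so 2H_s/15 = 11.1280 h.
B: H_s = arccos(−tan -11.9° · tan -10.9°) = 92.33°, so 2H_s/15 = 12.3107 h.
A − B = 11.1280 − 12.3107 = -1.1827 h.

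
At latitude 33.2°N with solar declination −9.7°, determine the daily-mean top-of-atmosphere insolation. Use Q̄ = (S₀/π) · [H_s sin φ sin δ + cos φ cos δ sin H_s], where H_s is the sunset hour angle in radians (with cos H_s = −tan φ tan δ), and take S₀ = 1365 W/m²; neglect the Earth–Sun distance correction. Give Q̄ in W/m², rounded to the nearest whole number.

298 W/m²

−tan φ tan δ = −(0.6544)(-0.1709) = 0.1118; H_s = arccos(0.1118) = 83.58°. In radians, H_s = 1.4587.
H_s sin φ sin δ = 1.4587 × 0.5476 × -0.1685 = -0.1346.
cos φ cos δ sin H_s = 0.8368 × 0.9857 × 0.9937 = 0.8196.
Q̄ = (1365/π) × (-0.1346 + 0.8196) = 434.49 × 0.6850 = 297.63 W/m².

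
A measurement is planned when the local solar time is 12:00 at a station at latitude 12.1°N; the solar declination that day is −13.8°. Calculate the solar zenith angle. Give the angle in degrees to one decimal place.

Hour angle H = 15° × (12 − 12) = 0.00°.
cos θ_z = sin φ sin δ + cos φ cos δ cos H = (0.2096)(-0.2385) + (0.9778)(0.9711)(1.0000) = 0.8996.
θ_z = arccos(0.8996) = 25.89°.

25.9°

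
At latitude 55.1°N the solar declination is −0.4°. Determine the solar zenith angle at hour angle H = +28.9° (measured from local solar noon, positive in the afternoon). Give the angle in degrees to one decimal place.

60.3°

With φ = 55.1°, δ = -0.4°, H = 28.90°: sin φ sin δ = -0.0057, cos φ cos δ cos H = 0.5009, so cos θ_z = 0.4952.
θ_z = arccos(0.4952) = 60.32°.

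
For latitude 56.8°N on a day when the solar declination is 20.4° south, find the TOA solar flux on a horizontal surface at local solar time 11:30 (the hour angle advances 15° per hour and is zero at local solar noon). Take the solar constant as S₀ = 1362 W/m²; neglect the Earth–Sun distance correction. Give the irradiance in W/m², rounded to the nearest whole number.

Hour angle H = 15° × (11.5 − 12) = -7.50°.
With φ = 56.8°, δ = -20.4°, H = -7.50°: sin φ sin δ = -0.2917, cos φ cos δ cos H = 0.5088, so cos θ_z = 0.2171.
Top-of-atmosphere irradiance = S₀ cos θ_z = 1362 × 0.2171 = 295.69 W/m².

296 W/m²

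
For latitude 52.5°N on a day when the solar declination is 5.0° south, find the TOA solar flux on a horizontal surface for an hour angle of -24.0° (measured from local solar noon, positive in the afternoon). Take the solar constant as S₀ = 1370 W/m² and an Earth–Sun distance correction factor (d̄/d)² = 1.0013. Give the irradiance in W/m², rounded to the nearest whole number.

cos θ_z = sin φ sin δ + cos φ cos δ cos H = (0.7934)(-0.0872) + (0.6088)(0.9962)(0.9135) = 0.4848.
Top-of-atmosphere irradiance = S₀ (d̄/d)² cos θ_z = 1370 × 1.0013 × 0.4848 = 665.04 W/m².

665 W/m²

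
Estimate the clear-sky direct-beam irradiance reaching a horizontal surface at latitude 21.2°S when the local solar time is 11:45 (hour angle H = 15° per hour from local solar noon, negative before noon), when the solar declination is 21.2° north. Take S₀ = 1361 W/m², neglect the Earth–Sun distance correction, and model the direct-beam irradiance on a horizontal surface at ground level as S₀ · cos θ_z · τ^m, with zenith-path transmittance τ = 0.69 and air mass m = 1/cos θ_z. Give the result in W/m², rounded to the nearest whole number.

606 W/m²

Hour angle H = 15° × (11.75 − 12) = -3.75°.
cos θ_z = sin(-21.2°) sin(21.2°) + cos(-21.2°) cos(21.2°) cos(-3.75°) = -0.1308 + 0.8674 = 0.7366.
Air mass m = 1/cos θ_z = 1/0.7366 = 1.358; τ^m = 0.69^1.358 = 0.6042.
Surface direct beam = 1361 × 0.7366 × 0.6042 = 605.72 W/m².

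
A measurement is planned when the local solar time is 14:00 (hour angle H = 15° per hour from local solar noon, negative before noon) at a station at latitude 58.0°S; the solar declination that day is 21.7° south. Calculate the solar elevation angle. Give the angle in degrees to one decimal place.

Hour angle H = 15° × (14 − 12) = 30.00°.
cos θ_z = sin φ sin δ + cos φ cos δ cos H = (-0.8480)(-0.3697) + (0.5299)(0.9291)(0.8660) = 0.7399.
θ_z = arccos(0.7399) = 42.28°, so the elevation is 90° − 42.28° = 47.72°.

47.7°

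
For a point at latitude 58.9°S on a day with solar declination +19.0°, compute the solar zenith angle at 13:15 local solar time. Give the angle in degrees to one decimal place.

Hour angle H = 15° × (13.25 − 12) = 18.75°.
cos θ_z = sin(-58.9°) sin(19.0°) + cos(-58.9°) cos(19.0°) cos(18.75°) = -0.2788 + 0.4625 = 0.1837.
θ_z = arccos(0.1837) = 79.41°.

79.4°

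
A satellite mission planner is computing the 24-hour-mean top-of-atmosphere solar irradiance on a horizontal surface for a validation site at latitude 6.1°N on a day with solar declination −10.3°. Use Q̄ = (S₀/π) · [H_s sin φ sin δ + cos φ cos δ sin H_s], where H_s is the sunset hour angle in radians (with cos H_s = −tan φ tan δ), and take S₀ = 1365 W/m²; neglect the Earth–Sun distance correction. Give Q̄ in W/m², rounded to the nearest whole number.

−tan φ tan δ = −(0.1069)(-0.1817) = 0.0194; H_s = arccos(0.0194) = 88.89°. In radians, H_s = 1.5514.
H_s sin φ sin δ = 1.5514 × 0.1063 × -0.1788 = -0.0295.
cos φ cos δ sin H_s = 0.9943 × 0.9839 × 0.9998 = 0.9781.
Q̄ = (1365/π) × (-0.0295 + 0.9781) = 434.49 × 0.9486 = 412.16 W/m².

412 W/m²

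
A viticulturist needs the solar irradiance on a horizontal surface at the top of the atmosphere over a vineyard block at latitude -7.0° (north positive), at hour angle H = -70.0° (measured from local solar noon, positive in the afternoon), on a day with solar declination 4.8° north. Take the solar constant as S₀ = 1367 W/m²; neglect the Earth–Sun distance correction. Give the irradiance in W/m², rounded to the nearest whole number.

448 W/m²

cos θ_z = sin φ sin δ + cos φ cos δ cos H = (-0.1219)(0.0837) + (0.9925)(0.9965)(0.3420) = 0.3280.
Top-of-atmosphere irradiance = S₀ cos θ_z = 1367 × 0.3280 = 448.38 W/m².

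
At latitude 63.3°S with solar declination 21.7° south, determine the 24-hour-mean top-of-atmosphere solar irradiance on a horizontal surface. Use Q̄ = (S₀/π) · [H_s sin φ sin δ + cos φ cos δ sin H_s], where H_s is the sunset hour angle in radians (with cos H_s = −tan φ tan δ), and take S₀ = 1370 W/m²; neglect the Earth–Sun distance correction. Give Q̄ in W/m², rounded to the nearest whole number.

The sunset hour angle satisfies cos H_s = −tan φ tan δ = -0.7912, giving H_s = 142.30°. In radians, H_s = 2.4836.
H_s sin φ sin δ = 2.4836 × -0.8934 × -0.3697 = 0.8203.
cos φ cos δ sin H_s = 0.4493 × 0.9291 × 0.6115 = 0.2553.
Q̄ = (1370/π) × (0.8203 + 0.2553) = 436.08 × 1.0756 = 469.05 W/m².

469 W/m²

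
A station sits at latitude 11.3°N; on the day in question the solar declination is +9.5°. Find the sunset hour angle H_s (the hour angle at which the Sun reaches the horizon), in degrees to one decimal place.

91.9°

−tan φ tan δ = −(0.1998)(0.1673) = -0.0334; H_s = arccos(-0.0334) = 91.91°.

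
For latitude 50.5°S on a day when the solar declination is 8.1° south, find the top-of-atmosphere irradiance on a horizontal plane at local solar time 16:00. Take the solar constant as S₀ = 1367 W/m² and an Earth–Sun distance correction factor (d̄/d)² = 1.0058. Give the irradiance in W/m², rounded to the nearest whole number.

582 W/m²

Hour angle H = 15° × (16 − 12) = 60.00°.
cos θ_z = sin(-50.5°) sin(-8.1°) + cos(-50.5°) cos(-8.1°) cos(60.00°) = 0.1087 + 0.3149 = 0.4236.
Top-of-atmosphere irradiance = S₀ (d̄/d)² cos θ_z = 1367 × 1.0058 × 0.4236 = 582.42 W/m².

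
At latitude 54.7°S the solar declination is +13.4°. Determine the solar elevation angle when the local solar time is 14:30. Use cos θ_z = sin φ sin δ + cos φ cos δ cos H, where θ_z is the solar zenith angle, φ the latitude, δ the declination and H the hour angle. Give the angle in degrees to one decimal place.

Hour angle H = 15° × (14.5 − 12) = 37.50°.
With φ = -54.7°, δ = 13.4°, H = 37.50°: sin φ sin δ = -0.1891, cos φ cos δ cos H = 0.4460, so cos θ_z = 0.2569.
θ_z = arccos(0.2569) = 75.11°, so the elevation is 90° − 75.11° = 14.89°.

14.9°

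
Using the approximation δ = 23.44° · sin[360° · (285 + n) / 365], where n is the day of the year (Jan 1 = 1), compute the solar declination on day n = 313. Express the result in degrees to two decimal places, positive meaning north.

360 × (285 + 313) / 365 = 589.808°; sin(589.808°) = -0.7639.
δ = 23.44 × -0.7639 = -17.906° ≈ -17.91°.

-17.91°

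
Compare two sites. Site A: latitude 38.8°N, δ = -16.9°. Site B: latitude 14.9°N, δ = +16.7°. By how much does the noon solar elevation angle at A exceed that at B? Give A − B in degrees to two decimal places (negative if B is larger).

A: 90° − |38.8 − (-16.9)| = 34.30°.
B: 90° − |14.9 − (16.7)| = 88.20°.
A − B = 34.30 − 88.20 = -53.90°.

-53.90°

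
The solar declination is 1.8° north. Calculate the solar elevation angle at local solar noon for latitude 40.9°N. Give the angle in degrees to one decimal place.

50.9°

At local solar noon the hour angle is zero, so the elevation is 90° − |φ − δ| = 90° − |40.9° − (1.8°)| = 90° − 39.1° = 50.9°.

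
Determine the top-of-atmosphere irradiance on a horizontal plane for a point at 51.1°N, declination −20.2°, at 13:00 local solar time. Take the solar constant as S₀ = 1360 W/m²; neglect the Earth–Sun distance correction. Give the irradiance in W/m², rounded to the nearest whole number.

Hour angle H = 15° × (13 − 12) = 15.00°.
cos θ_z = sin φ sin δ + cos φ cos δ cos H = (0.7782)(-0.3453) + (0.6280)(0.9385)(0.9659) = 0.3006.
Top-of-atmosphere irradiance = S₀ cos θ_z = 1360 × 0.3006 = 408.82 W/m².

409 W/m²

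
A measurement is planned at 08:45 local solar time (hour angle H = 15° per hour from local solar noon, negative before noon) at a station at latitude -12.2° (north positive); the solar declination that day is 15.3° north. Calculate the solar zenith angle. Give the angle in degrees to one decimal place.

Hour angle H = 15° × (8.75 − 12) = -48.75°.
cos θ_z = sin(-12.2°) sin(15.3°) + cos(-12.2°) cos(15.3°) cos(-48.75°) = -0.0558 + 0.6216 = 0.5658.
θ_z = arccos(0.5658) = 55.54°.

55.5°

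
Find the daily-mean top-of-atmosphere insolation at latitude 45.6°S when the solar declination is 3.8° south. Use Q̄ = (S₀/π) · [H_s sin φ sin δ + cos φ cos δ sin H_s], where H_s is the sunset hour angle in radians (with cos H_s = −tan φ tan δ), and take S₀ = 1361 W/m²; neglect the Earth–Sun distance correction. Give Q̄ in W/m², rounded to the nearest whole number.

−tan φ tan δ = −(-1.0212)(-0.0664) = -0.0678; H_s = arccos(-0.0678) = 93.89°. In radians, H_s = 1.6387.
H_s sin φ sin δ = 1.6387 × -0.7145 × -0.0663 = 0.0776.
cos φ cos δ sin H_s = 0.6997 × 0.9978 × 0.9977 = 0.6966.
Q̄ = (1361/π) × (0.0776 + 0.6966) = 433.22 × 0.7742 = 335.40 W/m².

335 W/m²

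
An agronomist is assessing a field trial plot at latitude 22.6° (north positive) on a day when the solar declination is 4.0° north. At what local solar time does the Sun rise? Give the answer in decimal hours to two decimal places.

cos H_s = −tan(22.6°) · tan(4.0°) = -0.0291, so H_s = arccos(-0.0291) = 91.67°.
Sunrise is at 12 − H_s/15 = 12 − 6.111 = 5.889 h local solar time.

5.89 h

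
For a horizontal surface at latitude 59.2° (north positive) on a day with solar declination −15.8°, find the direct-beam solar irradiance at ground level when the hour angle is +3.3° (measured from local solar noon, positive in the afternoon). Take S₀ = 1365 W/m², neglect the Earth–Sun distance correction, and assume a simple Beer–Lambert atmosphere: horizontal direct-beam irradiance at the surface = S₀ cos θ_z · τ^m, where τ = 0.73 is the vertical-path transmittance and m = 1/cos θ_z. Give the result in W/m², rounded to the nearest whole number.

cos θ_z = sin φ sin δ + cos φ cos δ cos H = (0.8590)(-0.2723) + (0.5120)(0.9622)(0.9983) = 0.2579.
Air mass m = 1/cos θ_z = 1/0.2579 = 3.877; τ^m = 0.73^3.877 = 0.2952.
Surface direct beam = 1365 × 0.2579 × 0.2952 = 103.92 W/m².

104 W/m²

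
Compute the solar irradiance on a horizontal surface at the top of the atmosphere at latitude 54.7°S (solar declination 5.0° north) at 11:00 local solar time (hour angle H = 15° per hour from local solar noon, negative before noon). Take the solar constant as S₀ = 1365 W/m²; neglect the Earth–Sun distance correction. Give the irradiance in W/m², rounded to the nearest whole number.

Hour angle H = 15° × (11 − 12) = -15.00°.
cos θ_z = sin φ sin δ + cos φ cos δ cos H = (-0.8161)(0.0872) + (0.5779)(0.9962)(0.9659) = 0.4849.
Top-of-atmosphere irradiance = S₀ cos θ_z = 1365 × 0.4849 = 661.89 W/m².

662 W/m²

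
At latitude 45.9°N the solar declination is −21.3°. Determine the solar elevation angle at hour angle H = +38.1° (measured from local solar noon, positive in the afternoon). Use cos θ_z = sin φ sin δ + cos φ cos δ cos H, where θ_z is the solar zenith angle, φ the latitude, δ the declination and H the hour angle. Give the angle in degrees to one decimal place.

14.4°

cos θ_z = sin(45.9°) sin(-21.3°) + cos(45.9°) cos(-21.3°) cos(38.10°) = -0.2609 + 0.5102 = 0.2493.
θ_z = arccos(0.2493) = 75.56°, so the elevation is 90° − 75.56° = 14.44°.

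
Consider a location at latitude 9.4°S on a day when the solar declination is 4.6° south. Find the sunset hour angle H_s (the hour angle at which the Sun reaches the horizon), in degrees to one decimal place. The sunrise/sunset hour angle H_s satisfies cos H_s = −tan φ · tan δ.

90.8°

The sunset hour angle satisfies cos H_s = −tan φ tan δ = -0.0133, giving H_s = 90.76°.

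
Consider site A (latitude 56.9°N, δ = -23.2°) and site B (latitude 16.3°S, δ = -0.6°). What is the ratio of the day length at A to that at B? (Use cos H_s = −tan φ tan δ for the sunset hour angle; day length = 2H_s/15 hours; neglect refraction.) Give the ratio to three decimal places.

0.542

A: H_s = arccos(−tan 56.9° · tan -23.2°) = 48.89°, so 2H_s/15 = 6.5187 h.
B: H_s = arccos(−tan -16.3° · tan -0.6°) = 90.18°, so 2H_s/15 = 12.0240 h.
Ratio A/B = 6.5187 / 12.0240 = 0.5421.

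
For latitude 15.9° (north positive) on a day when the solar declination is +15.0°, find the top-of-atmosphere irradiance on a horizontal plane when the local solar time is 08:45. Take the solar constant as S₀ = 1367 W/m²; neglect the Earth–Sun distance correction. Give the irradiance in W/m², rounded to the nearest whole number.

Hour angle H = 15° × (8.75 − 12) = -48.75°.
cos θ_z = sin(15.9°) sin(15.0°) + cos(15.9°) cos(15.0°) cos(-48.75°) = 0.0709 + 0.6125 = 0.6834.
Top-of-atmosphere irradiance = S₀ cos θ_z = 1367 × 0.6834 = 934.21 W/m².

934 W/m²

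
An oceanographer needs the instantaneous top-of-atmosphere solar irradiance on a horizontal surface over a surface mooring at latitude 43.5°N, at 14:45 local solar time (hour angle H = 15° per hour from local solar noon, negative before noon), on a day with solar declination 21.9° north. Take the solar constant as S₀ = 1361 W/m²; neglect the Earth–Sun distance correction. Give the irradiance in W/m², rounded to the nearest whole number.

1038 W/m²

Hour angle H = 15° × (14.75 − 12) = 41.25°.
cos θ_z = sin(43.5°) sin(21.9°) + cos(43.5°) cos(21.9°) cos(41.25°) = 0.2567 + 0.5060 = 0.7627.
Top-of-atmosphere irradiance = S₀ cos θ_z = 1361 × 0.7627 = 1038.03 W/m².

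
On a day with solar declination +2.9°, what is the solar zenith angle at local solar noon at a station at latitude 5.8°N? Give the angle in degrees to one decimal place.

2.9°

At local solar noon the hour angle is zero, so the zenith angle is |φ − δ| = |5.8° − (2.9°)| = 2.9°.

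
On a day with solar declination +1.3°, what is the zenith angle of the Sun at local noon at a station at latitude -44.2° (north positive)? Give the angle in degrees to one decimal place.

At local solar noon the hour angle is zero, so the zenith angle is |φ − δ| = |-44.2° − (1.3°)| = 45.5°.

45.5°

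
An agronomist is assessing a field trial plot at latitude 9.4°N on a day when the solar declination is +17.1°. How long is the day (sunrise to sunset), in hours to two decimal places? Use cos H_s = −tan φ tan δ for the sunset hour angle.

The sunset hour angle satisfies cos H_s = −tan φ tan δ = -0.0509, giving H_s = 92.92°.
Day length = 2 H_s / 15° h⁻¹ = 185.84° / 15 = 12.389 h.

12.39 hours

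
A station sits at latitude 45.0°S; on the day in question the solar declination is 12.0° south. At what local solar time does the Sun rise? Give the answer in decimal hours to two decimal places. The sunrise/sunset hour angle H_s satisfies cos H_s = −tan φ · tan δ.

5.18 h

cos H_s = −tan(-45.0°) · tan(-12.0°) = -0.2126, so H_s = arccos(-0.2126) = 102.27°.
Sunrise is at 12 − H_s/15 = 12 − 6.818 = 5.182 h local solar time.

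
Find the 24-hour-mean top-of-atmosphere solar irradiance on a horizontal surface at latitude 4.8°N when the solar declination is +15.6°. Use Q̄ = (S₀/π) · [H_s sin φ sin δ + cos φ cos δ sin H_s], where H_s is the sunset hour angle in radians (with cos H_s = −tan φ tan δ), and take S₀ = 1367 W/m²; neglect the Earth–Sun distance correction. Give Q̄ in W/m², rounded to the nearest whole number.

433 W/m²

cos H_s = −tan(4.8°) · tan(15.6°) = -0.0234, so H_s = arccos(-0.0234) = 91.34°. In radians, H_s = 1.5942.
H_s sin φ sin δ = 1.5942 × 0.0837 × 0.2689 = 0.0359.
cos φ cos δ sin H_s = 0.9965 × 0.9632 × 0.9997 = 0.9595.
Q̄ = (1367/π) × (0.0359 + 0.9595) = 435.13 × 0.9954 = 433.13 W/m².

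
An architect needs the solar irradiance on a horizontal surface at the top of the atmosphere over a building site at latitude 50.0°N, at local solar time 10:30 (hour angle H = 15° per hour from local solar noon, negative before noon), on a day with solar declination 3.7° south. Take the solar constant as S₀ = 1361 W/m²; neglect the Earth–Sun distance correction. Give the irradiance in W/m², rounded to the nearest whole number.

Hour angle H = 15° × (10.5 − 12) = -22.50°.
cos θ_z = sin(50.0°) sin(-3.7°) + cos(50.0°) cos(-3.7°) cos(-22.50°) = -0.0494 + 0.5926 = 0.5432.
Top-of-atmosphere irradiance = S₀ cos θ_z = 1361 × 0.5432 = 739.30 W/m².

739 W/m²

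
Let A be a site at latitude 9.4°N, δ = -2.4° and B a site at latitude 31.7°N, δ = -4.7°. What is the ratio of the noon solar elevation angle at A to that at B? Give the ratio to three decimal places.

A: 90° − |9.4 − (-2.4)| = 78.20°.
B: 90° − |31.7 − (-4.7)| = 53.60°.
Ratio A/B = 78.2000 / 53.6000 = 1.4590.

1.459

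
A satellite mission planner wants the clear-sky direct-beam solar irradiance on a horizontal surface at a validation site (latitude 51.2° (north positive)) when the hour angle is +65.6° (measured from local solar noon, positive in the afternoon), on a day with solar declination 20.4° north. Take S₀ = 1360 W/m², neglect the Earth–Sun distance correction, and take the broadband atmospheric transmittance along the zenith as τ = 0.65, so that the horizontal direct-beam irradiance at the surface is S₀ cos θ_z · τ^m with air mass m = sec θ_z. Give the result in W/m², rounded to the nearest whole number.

cos θ_z = sin φ sin δ + cos φ cos δ cos H = (0.7793)(0.3486) + (0.6266)(0.9373)(0.4131) = 0.5143.
Air mass m = 1/cos θ_z = 1/0.5143 = 1.944; τ^m = 0.65^1.944 = 0.4328.
Surface direct beam = 1360 × 0.5143 × 0.4328 = 302.72 W/m².

303 W/m²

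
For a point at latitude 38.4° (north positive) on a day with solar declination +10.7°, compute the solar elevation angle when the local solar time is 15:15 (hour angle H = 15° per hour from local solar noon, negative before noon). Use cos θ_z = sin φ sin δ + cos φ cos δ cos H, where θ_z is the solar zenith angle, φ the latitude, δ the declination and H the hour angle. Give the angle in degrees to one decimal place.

38.5°

Hour angle H = 15° × (15.25 − 12) = 48.75°.
cos θ_z = sin φ sin δ + cos φ cos δ cos H = (0.6211)(0.1857) + (0.7837)(0.9826)(0.6593) = 0.6230.
θ_z = arccos(0.6230) = 51.46°, so the elevation is 90° − 51.46° = 38.54°.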